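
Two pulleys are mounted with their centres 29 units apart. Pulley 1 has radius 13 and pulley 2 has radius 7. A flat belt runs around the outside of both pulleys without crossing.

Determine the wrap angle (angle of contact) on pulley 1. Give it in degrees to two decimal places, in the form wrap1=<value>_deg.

open belt: β = asin((r2−r1)/C) = asin(-6/29) = -11.9405°
wrap1 = π − 2β = 203.8811°
wrap2 = π + 2β = 156.1189°

wrap1=203.88_deg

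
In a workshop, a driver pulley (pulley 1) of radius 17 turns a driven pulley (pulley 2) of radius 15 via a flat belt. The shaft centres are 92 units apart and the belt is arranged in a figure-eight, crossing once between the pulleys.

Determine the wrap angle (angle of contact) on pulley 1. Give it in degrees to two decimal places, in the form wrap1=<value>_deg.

wrap1=220.71_deg

crossed belt: β = asin((r1+r2)/C) = asin(32/92) = 20.3544°
wrap1 = wrap2 = π + 2β = 220.7088°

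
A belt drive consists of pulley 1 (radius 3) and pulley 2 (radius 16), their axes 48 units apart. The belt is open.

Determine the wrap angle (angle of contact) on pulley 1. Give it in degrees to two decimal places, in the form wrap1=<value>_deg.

open belt: β = asin((r2−r1)/C) = asin(13/48) = 15.7139°
wrap1 = π − 2β = 148.5723°
wrap2 = π + 2β = 211.4277°

wrap1=148.57_deg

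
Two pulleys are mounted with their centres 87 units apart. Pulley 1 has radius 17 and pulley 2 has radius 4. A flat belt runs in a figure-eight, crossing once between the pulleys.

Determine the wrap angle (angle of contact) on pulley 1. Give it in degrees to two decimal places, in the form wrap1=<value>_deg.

crossed belt: β = asin((r1+r2)/C) = asin(21/87) = 13.9680°
wrap1 = wrap2 = π + 2β = 207.9359°

wrap1=207.94_deg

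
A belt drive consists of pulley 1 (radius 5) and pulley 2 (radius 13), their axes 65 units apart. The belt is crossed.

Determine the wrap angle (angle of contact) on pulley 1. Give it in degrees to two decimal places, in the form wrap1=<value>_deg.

wrap1=212.15_deg

crossed belt: β = asin((r1+r2)/C) = asin(18/65) = 16.0766°
wrap1 = wrap2 = π + 2β = 212.1533°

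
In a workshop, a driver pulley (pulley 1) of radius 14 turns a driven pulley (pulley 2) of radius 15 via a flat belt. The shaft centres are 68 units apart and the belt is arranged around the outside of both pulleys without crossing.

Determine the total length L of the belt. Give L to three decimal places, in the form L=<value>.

L=227.121

open belt: β = asin((r2−r1)/C) = asin(1/68) = 0.8426°
wrap1 = π − 2β = 178.3148°
wrap2 = π + 2β = 181.6852°
tangent length = C·cosβ = 67.9926
L = r1·wrap1 + r2·wrap2 + 2·C·cosβ = 14·3.1122 + 15·3.1710 + 2·67.9926 = 227.1209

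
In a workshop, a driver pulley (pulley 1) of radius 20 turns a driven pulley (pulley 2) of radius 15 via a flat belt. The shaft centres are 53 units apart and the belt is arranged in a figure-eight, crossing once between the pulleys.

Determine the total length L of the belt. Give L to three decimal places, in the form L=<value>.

crossed belt: β = asin((r1+r2)/C) = asin(35/53) = 41.3287°
wrap1 = wrap2 = π + 2β = 262.6573°
tangent length = C·cosβ = 39.7995
L = (r1+r2)·wrap + 2·C·cosβ = 35·4.5842 + 2·39.7995 = 240.0472

L=240.047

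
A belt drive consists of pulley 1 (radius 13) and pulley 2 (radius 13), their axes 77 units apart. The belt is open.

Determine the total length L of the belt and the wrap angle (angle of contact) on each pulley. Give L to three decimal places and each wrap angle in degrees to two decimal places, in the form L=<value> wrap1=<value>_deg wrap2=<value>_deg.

L=235.681 wrap1=180.00_deg wrap2=180.00_deg

open belt: β = asin((r2−r1)/C) = asin(0/77) = 0.0000°
wrap1 = π − 2β = 180.0000°
wrap2 = π + 2β = 180.0000°
tangent length = C·cosβ = 77.0000
L = r1·wrap1 + r2·wrap2 + 2·C·cosβ = 13·3.1416 + 13·3.1416 + 2·77.0000 = 235.6814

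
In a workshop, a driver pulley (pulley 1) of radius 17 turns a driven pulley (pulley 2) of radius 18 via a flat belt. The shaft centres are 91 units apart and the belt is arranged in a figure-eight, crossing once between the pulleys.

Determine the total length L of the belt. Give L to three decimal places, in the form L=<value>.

L=305.591

crossed belt: β = asin((r1+r2)/C) = asin(35/91) = 22.6199°
wrap1 = wrap2 = π + 2β = 225.2397°
tangent length = C·cosβ = 84.0000
L = (r1+r2)·wrap + 2·C·cosβ = 35·3.9312 + 2·84.0000 = 305.5911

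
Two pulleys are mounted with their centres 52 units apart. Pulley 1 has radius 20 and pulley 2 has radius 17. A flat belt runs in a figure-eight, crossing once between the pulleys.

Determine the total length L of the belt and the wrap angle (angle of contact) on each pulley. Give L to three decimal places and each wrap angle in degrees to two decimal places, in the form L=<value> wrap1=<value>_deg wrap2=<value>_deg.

L=247.899 wrap1=270.72_deg wrap2=270.72_deg

crossed belt: β = asin((r1+r2)/C) = asin(37/52) = 45.3602°
wrap1 = wrap2 = π + 2β = 270.7205°
tangent length = C·cosβ = 36.5377
L = (r1+r2)·wrap + 2·C·cosβ = 37·4.7250 + 2·36.5377 = 247.8989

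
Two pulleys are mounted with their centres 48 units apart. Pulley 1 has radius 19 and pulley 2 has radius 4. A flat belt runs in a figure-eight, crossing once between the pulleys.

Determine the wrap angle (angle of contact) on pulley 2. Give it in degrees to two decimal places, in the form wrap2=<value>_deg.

wrap2=237.26_deg

crossed belt: β = asin((r1+r2)/C) = asin(23/48) = 28.6310°
wrap1 = wrap2 = π + 2β = 237.2620°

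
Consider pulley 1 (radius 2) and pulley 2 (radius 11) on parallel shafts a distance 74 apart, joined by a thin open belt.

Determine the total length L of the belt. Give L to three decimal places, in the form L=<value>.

open belt: β = asin((r2−r1)/C) = asin(9/74) = 6.9857°
wrap1 = π − 2β = 166.0286°
wrap2 = π + 2β = 193.9714°
tangent length = C·cosβ = 73.4507
L = r1·wrap1 + r2·wrap2 + 2·C·cosβ = 2·2.8977 + 11·3.3854 + 2·73.4507 = 189.9367

L=189.937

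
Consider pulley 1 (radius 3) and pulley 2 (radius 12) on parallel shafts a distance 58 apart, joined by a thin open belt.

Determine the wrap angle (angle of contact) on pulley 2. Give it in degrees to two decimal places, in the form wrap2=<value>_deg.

wrap2=197.85_deg

open belt: β = asin((r2−r1)/C) = asin(9/58) = 8.9268°
wrap1 = π − 2β = 162.1464°
wrap2 = π + 2β = 197.8536°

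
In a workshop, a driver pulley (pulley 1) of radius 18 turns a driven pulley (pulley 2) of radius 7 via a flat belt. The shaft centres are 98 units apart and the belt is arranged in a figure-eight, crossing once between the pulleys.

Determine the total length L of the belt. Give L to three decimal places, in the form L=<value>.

crossed belt: β = asin((r1+r2)/C) = asin(25/98) = 14.7796°
wrap1 = wrap2 = π + 2β = 209.5593°
tangent length = C·cosβ = 94.7576
L = (r1+r2)·wrap + 2·C·cosβ = 25·3.6575 + 2·94.7576 = 280.9526

L=280.953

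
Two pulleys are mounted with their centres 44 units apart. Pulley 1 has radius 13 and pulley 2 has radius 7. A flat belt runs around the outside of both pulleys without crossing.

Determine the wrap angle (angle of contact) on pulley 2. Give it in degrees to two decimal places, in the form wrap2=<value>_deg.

wrap2=164.33_deg

open belt: β = asin((r2−r1)/C) = asin(-6/44) = -7.8375°
wrap1 = π − 2β = 195.6750°
wrap2 = π + 2β = 164.3250°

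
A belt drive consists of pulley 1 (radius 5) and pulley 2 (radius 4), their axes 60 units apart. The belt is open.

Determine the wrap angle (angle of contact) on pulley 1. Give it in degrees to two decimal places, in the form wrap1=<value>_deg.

wrap1=181.91_deg

open belt: β = asin((r2−r1)/C) = asin(-1/60) = -0.9550°
wrap1 = π − 2β = 181.9099°
wrap2 = π + 2β = 178.0901°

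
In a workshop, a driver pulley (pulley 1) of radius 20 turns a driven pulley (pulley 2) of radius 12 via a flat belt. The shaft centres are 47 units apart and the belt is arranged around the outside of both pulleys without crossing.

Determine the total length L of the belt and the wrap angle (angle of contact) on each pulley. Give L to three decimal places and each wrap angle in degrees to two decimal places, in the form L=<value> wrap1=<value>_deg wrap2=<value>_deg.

L=195.896 wrap1=199.60_deg wrap2=160.40_deg

open belt: β = asin((r2−r1)/C) = asin(-8/47) = -9.8002°
wrap1 = π − 2β = 199.6004°
wrap2 = π + 2β = 160.3996°
tangent length = C·cosβ = 46.3141
L = r1·wrap1 + r2·wrap2 + 2·C·cosβ = 20·3.4837 + 12·2.7995 + 2·46.3141 = 195.8960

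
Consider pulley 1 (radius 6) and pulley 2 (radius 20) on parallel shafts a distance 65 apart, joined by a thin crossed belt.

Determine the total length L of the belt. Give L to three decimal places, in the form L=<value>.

L=222.227

crossed belt: β = asin((r1+r2)/C) = asin(26/65) = 23.5782°
wrap1 = wrap2 = π + 2β = 227.1564°
tangent length = C·cosβ = 59.5735
L = (r1+r2)·wrap + 2·C·cosβ = 26·3.9646 + 2·59.5735 = 222.2273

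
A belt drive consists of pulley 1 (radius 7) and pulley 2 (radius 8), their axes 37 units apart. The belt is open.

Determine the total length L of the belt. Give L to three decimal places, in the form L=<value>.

open belt: β = asin((r2−r1)/C) = asin(1/37) = 1.5487°
wrap1 = π − 2β = 176.9026°
wrap2 = π + 2β = 183.0974°
tangent length = C·cosβ = 36.9865
L = r1·wrap1 + r2·wrap2 + 2·C·cosβ = 7·3.0875 + 8·3.1957 + 2·36.9865 = 121.1509

L=121.151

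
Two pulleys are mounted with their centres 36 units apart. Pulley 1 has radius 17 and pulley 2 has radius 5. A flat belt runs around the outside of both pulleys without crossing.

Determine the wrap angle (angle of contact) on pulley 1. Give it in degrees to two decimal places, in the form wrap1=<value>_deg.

wrap1=218.94_deg

open belt: β = asin((r2−r1)/C) = asin(-12/36) = -19.4712°
wrap1 = π − 2β = 218.9424°
wrap2 = π + 2β = 141.0576°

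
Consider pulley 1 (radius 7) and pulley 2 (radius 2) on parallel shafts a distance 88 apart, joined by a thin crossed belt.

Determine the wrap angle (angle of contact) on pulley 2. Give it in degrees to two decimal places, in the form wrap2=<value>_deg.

wrap2=191.74_deg

crossed belt: β = asin((r1+r2)/C) = asin(9/88) = 5.8701°
wrap1 = wrap2 = π + 2β = 191.7401°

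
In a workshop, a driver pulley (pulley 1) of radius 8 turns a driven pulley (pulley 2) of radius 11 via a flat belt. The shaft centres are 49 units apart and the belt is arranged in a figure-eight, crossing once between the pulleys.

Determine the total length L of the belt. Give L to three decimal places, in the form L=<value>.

crossed belt: β = asin((r1+r2)/C) = asin(19/49) = 22.8149°
wrap1 = wrap2 = π + 2β = 225.6298°
tangent length = C·cosβ = 45.1664
L = (r1+r2)·wrap + 2·C·cosβ = 19·3.9380 + 2·45.1664 = 165.1544

L=165.154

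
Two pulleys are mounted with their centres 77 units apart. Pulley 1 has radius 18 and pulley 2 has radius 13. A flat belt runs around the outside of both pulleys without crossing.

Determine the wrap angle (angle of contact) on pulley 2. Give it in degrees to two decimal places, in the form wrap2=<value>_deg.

open belt: β = asin((r2−r1)/C) = asin(-5/77) = -3.7231°
wrap1 = π − 2β = 187.4462°
wrap2 = π + 2β = 172.5538°

wrap2=172.55_deg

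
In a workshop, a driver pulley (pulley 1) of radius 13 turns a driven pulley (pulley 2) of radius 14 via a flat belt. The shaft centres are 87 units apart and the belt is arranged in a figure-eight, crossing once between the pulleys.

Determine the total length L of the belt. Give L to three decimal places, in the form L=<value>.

L=267.272

crossed belt: β = asin((r1+r2)/C) = asin(27/87) = 18.0800°
wrap1 = wrap2 = π + 2β = 216.1600°
tangent length = C·cosβ = 82.7043
L = (r1+r2)·wrap + 2·C·cosβ = 27·3.7727 + 2·82.7043 = 267.2716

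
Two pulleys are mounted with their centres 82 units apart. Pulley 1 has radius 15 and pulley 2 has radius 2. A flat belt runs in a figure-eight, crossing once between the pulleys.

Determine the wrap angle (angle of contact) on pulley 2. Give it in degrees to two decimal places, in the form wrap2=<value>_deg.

wrap2=203.93_deg

crossed belt: β = asin((r1+r2)/C) = asin(17/82) = 11.9652°
wrap1 = wrap2 = π + 2β = 203.9303°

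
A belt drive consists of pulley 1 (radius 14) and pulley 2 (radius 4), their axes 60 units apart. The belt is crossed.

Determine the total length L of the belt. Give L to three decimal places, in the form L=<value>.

crossed belt: β = asin((r1+r2)/C) = asin(18/60) = 17.4576°
wrap1 = wrap2 = π + 2β = 214.9152°
tangent length = C·cosβ = 57.2364
L = (r1+r2)·wrap + 2·C·cosβ = 18·3.7510 + 2·57.2364 = 181.9903

L=181.990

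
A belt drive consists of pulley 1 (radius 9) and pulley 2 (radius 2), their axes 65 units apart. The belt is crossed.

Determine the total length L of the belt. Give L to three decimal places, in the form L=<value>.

L=166.424

crossed belt: β = asin((r1+r2)/C) = asin(11/65) = 9.7431°
wrap1 = wrap2 = π + 2β = 199.4862°
tangent length = C·cosβ = 64.0625
L = (r1+r2)·wrap + 2·C·cosβ = 11·3.4817 + 2·64.0625 = 166.4235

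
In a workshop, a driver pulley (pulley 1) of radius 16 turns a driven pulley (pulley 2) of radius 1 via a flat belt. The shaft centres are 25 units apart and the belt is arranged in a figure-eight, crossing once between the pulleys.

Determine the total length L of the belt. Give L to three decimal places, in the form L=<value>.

L=115.492

crossed belt: β = asin((r1+r2)/C) = asin(17/25) = 42.8436°
wrap1 = wrap2 = π + 2β = 265.6873°
tangent length = C·cosβ = 18.3303
L = (r1+r2)·wrap + 2·C·cosβ = 17·4.6371 + 2·18.3303 = 115.4916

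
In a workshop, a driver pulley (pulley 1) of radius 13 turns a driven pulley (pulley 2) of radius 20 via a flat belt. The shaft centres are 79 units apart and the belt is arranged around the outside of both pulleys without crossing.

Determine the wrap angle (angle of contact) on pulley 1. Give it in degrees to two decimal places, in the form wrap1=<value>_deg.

wrap1=169.83_deg

open belt: β = asin((r2−r1)/C) = asin(7/79) = 5.0835°
wrap1 = π − 2β = 169.8330°
wrap2 = π + 2β = 190.1670°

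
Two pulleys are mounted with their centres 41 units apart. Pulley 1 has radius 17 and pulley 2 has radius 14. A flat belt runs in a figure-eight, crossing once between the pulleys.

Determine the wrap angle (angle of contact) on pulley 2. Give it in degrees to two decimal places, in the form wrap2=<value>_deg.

wrap2=278.24_deg

crossed belt: β = asin((r1+r2)/C) = asin(31/41) = 49.1214°
wrap1 = wrap2 = π + 2β = 278.2427°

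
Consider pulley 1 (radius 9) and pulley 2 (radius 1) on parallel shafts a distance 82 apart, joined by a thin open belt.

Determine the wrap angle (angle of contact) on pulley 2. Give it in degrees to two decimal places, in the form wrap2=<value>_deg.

wrap2=168.80_deg

open belt: β = asin((r2−r1)/C) = asin(-8/82) = -5.5987°
wrap1 = π − 2β = 191.1975°
wrap2 = π + 2β = 168.8025°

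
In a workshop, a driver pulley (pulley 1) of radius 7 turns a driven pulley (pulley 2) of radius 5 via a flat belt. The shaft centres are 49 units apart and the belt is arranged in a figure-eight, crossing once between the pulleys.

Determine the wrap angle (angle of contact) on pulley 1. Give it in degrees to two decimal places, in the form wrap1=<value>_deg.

wrap1=208.35_deg

crossed belt: β = asin((r1+r2)/C) = asin(12/49) = 14.1758°
wrap1 = wrap2 = π + 2β = 208.3516°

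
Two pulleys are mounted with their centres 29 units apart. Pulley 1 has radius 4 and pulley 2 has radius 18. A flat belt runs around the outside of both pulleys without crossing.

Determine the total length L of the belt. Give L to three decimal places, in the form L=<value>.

open belt: β = asin((r2−r1)/C) = asin(14/29) = 28.8657°
wrap1 = π − 2β = 122.2685°
wrap2 = π + 2β = 237.7315°
tangent length = C·cosβ = 25.3969
L = r1·wrap1 + r2·wrap2 + 2·C·cosβ = 4·2.1340 + 18·4.1492 + 2·25.3969 = 134.0152

L=134.015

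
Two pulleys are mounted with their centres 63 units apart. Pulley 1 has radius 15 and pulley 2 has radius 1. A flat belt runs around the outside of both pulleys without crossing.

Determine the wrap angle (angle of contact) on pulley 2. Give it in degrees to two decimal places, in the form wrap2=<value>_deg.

open belt: β = asin((r2−r1)/C) = asin(-14/63) = -12.8396°
wrap1 = π − 2β = 205.6792°
wrap2 = π + 2β = 154.3208°

wrap2=154.32_deg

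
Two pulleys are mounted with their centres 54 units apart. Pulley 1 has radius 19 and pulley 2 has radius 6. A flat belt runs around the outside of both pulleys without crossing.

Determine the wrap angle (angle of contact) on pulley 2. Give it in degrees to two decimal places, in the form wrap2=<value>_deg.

wrap2=152.14_deg

open belt: β = asin((r2−r1)/C) = asin(-13/54) = -13.9303°
wrap1 = π − 2β = 207.8605°
wrap2 = π + 2β = 152.1395°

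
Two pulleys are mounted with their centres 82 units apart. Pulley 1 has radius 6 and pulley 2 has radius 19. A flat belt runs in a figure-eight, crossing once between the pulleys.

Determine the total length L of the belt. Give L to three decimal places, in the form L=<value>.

L=250.223

crossed belt: β = asin((r1+r2)/C) = asin(25/82) = 17.7508°
wrap1 = wrap2 = π + 2β = 215.5017°
tangent length = C·cosβ = 78.0961
L = (r1+r2)·wrap + 2·C·cosβ = 25·3.7612 + 2·78.0961 = 250.2225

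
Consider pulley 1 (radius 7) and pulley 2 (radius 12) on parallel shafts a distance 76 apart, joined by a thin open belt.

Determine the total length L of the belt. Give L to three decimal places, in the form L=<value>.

L=212.019

open belt: β = asin((r2−r1)/C) = asin(5/76) = 3.7722°
wrap1 = π − 2β = 172.4556°
wrap2 = π + 2β = 187.5444°
tangent length = C·cosβ = 75.8353
L = r1·wrap1 + r2·wrap2 + 2·C·cosβ = 7·3.0099 + 12·3.2733 + 2·75.8353 = 212.0193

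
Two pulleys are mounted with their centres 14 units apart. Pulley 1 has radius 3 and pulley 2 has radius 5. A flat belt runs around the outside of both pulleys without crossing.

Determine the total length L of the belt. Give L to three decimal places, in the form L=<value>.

L=53.419

open belt: β = asin((r2−r1)/C) = asin(2/14) = 8.2132°
wrap1 = π − 2β = 163.5736°
wrap2 = π + 2β = 196.4264°
tangent length = C·cosβ = 13.8564
L = r1·wrap1 + r2·wrap2 + 2·C·cosβ = 3·2.8549 + 5·3.4283 + 2·13.8564 = 53.4189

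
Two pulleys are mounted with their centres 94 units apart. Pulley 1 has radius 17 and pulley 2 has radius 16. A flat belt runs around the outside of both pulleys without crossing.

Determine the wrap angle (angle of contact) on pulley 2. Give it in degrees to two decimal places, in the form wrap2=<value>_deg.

wrap2=178.78_deg

open belt: β = asin((r2−r1)/C) = asin(-1/94) = -0.6095°
wrap1 = π − 2β = 181.2191°
wrap2 = π + 2β = 178.7809°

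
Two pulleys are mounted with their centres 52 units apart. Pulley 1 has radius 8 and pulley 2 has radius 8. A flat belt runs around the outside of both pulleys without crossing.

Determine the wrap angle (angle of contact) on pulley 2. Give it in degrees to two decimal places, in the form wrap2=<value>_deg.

wrap2=180.00_deg

open belt: β = asin((r2−r1)/C) = asin(0/52) = 0.0000°
wrap1 = π − 2β = 180.0000°
wrap2 = π + 2β = 180.0000°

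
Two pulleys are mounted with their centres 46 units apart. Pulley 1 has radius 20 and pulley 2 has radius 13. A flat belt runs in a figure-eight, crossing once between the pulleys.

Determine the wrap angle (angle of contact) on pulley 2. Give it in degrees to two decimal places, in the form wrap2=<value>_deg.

wrap2=271.68_deg

crossed belt: β = asin((r1+r2)/C) = asin(33/46) = 45.8395°
wrap1 = wrap2 = π + 2β = 271.6790°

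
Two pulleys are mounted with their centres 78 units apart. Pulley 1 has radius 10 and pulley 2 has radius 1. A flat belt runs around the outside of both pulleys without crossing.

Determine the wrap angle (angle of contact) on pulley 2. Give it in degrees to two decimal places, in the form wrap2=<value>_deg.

wrap2=166.75_deg

open belt: β = asin((r2−r1)/C) = asin(-9/78) = -6.6258°
wrap1 = π − 2β = 193.2516°
wrap2 = π + 2β = 166.7484°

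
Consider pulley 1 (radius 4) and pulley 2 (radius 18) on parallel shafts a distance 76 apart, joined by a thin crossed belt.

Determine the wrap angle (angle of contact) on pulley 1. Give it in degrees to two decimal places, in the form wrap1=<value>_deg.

wrap1=213.65_deg

crossed belt: β = asin((r1+r2)/C) = asin(22/76) = 16.8264°
wrap1 = wrap2 = π + 2β = 213.6529°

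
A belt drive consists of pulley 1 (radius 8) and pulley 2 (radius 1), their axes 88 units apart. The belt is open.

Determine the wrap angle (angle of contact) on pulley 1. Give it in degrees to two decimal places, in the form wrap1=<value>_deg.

open belt: β = asin((r2−r1)/C) = asin(-7/88) = -4.5624°
wrap1 = π − 2β = 189.1249°
wrap2 = π + 2β = 170.8751°

wrap1=189.12_deg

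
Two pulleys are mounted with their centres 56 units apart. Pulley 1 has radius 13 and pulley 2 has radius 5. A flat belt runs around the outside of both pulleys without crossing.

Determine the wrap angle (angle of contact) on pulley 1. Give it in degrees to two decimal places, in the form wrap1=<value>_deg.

wrap1=196.43_deg

open belt: β = asin((r2−r1)/C) = asin(-8/56) = -8.2132°
wrap1 = π − 2β = 196.4264°
wrap2 = π + 2β = 163.5736°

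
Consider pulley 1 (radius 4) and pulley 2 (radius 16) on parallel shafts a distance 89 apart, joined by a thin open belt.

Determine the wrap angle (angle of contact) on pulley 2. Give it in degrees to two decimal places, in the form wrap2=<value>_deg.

wrap2=195.50_deg

open belt: β = asin((r2−r1)/C) = asin(12/89) = 7.7489°
wrap1 = π − 2β = 164.5023°
wrap2 = π + 2β = 195.4977°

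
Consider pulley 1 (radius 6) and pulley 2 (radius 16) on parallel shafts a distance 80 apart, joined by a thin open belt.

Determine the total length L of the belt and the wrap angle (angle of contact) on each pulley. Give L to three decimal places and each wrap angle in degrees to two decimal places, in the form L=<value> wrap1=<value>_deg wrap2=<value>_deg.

L=230.367 wrap1=165.64_deg wrap2=194.36_deg

open belt: β = asin((r2−r1)/C) = asin(10/80) = 7.1808°
wrap1 = π − 2β = 165.6385°
wrap2 = π + 2β = 194.3615°
tangent length = C·cosβ = 79.3725
L = r1·wrap1 + r2·wrap2 + 2·C·cosβ = 6·2.8909 + 16·3.3922 + 2·79.3725 = 230.3667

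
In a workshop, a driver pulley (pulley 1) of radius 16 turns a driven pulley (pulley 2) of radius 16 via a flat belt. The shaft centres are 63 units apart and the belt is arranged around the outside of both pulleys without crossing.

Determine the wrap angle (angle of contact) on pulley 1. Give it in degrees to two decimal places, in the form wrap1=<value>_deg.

wrap1=180.00_deg

open belt: β = asin((r2−r1)/C) = asin(0/63) = 0.0000°
wrap1 = π − 2β = 180.0000°
wrap2 = π + 2β = 180.0000°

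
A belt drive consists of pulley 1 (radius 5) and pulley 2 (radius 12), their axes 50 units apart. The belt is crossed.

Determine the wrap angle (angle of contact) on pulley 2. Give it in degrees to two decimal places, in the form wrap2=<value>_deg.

wrap2=219.75_deg

crossed belt: β = asin((r1+r2)/C) = asin(17/50) = 19.8769°
wrap1 = wrap2 = π + 2β = 219.7537°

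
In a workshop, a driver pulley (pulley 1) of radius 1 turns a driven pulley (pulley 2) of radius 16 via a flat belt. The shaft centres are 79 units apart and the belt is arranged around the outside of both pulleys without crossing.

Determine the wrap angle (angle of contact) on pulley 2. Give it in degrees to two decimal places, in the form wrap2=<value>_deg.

open belt: β = asin((r2−r1)/C) = asin(15/79) = 10.9454°
wrap1 = π − 2β = 158.1092°
wrap2 = π + 2β = 201.8908°

wrap2=201.89_deg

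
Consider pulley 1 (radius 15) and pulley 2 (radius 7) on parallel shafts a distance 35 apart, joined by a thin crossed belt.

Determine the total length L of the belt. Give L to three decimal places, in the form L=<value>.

L=153.465

crossed belt: β = asin((r1+r2)/C) = asin(22/35) = 38.9448°
wrap1 = wrap2 = π + 2β = 257.8896°
tangent length = C·cosβ = 27.2213
L = (r1+r2)·wrap + 2·C·cosβ = 22·4.5010 + 2·27.2213 = 153.4651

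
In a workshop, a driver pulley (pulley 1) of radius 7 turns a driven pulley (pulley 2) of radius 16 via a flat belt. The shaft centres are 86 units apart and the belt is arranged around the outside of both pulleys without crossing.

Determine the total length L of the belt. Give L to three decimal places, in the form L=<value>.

L=245.199

open belt: β = asin((r2−r1)/C) = asin(9/86) = 6.0071°
wrap1 = π − 2β = 167.9859°
wrap2 = π + 2β = 192.0141°
tangent length = C·cosβ = 85.5278
L = r1·wrap1 + r2·wrap2 + 2·C·cosβ = 7·2.9319 + 16·3.3513 + 2·85.5278 = 245.1994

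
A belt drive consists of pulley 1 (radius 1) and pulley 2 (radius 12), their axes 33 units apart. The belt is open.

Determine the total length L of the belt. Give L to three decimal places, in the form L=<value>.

open belt: β = asin((r2−r1)/C) = asin(11/33) = 19.4712°
wrap1 = π − 2β = 141.0576°
wrap2 = π + 2β = 218.9424°
tangent length = C·cosβ = 31.1127
L = r1·wrap1 + r2·wrap2 + 2·C·cosβ = 1·2.4619 + 12·3.8213 + 2·31.1127 = 110.5425

L=110.543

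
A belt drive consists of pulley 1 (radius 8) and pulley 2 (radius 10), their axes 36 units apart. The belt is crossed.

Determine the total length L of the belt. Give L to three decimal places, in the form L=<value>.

L=137.752

crossed belt: β = asin((r1+r2)/C) = asin(18/36) = 30.0000°
wrap1 = wrap2 = π + 2β = 240.0000°
tangent length = C·cosβ = 31.1769
L = (r1+r2)·wrap + 2·C·cosβ = 18·4.1888 + 2·31.1769 = 137.7521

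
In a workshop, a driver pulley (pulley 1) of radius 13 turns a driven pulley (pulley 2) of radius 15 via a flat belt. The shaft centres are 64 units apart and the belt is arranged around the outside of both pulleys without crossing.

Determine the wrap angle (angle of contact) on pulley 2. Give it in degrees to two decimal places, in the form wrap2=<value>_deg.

open belt: β = asin((r2−r1)/C) = asin(2/64) = 1.7908°
wrap1 = π − 2β = 176.4184°
wrap2 = π + 2β = 183.5816°

wrap2=183.58_deg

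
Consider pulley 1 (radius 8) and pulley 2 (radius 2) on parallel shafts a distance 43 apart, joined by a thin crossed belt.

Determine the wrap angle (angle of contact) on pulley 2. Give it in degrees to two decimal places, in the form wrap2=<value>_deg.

wrap2=206.90_deg

crossed belt: β = asin((r1+r2)/C) = asin(10/43) = 13.4477°
wrap1 = wrap2 = π + 2β = 206.8955°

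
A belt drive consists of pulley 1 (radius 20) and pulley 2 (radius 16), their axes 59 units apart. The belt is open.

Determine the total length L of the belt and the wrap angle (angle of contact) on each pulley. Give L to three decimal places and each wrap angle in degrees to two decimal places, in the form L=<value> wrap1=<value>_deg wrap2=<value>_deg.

open belt: β = asin((r2−r1)/C) = asin(-4/59) = -3.8874°
wrap1 = π − 2β = 187.7749°
wrap2 = π + 2β = 172.2251°
tangent length = C·cosβ = 58.8643
L = r1·wrap1 + r2·wrap2 + 2·C·cosβ = 20·3.2773 + 16·3.0059 + 2·58.8643 = 231.3686

L=231.369 wrap1=187.77_deg wrap2=172.23_deg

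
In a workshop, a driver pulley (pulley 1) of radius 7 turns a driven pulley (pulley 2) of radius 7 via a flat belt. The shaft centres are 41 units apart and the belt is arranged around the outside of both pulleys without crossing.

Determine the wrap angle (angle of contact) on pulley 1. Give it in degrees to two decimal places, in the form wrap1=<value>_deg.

open belt: β = asin((r2−r1)/C) = asin(0/41) = 0.0000°
wrap1 = π − 2β = 180.0000°
wrap2 = π + 2β = 180.0000°

wrap1=180.00_deg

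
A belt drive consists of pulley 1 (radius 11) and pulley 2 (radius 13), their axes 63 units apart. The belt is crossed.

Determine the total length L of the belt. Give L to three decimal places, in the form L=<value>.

crossed belt: β = asin((r1+r2)/C) = asin(24/63) = 22.3927°
wrap1 = wrap2 = π + 2β = 224.7854°
tangent length = C·cosβ = 58.2495
L = (r1+r2)·wrap + 2·C·cosβ = 24·3.9232 + 2·58.2495 = 210.6568

L=210.657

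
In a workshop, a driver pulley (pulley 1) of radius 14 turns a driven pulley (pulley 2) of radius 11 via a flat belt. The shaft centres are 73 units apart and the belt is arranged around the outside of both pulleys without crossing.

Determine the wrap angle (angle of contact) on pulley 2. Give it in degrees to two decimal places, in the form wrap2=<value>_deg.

wrap2=175.29_deg

open belt: β = asin((r2−r1)/C) = asin(-3/73) = -2.3553°
wrap1 = π − 2β = 184.7106°
wrap2 = π + 2β = 175.2894°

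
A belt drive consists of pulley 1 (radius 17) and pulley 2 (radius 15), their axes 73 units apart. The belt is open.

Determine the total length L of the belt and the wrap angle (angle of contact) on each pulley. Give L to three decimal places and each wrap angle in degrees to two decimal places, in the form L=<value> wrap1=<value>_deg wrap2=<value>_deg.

L=246.586 wrap1=183.14_deg wrap2=176.86_deg

open belt: β = asin((r2−r1)/C) = asin(-2/73) = -1.5699°
wrap1 = π − 2β = 183.1399°
wrap2 = π + 2β = 176.8601°
tangent length = C·cosβ = 72.9726
L = r1·wrap1 + r2·wrap2 + 2·C·cosβ = 17·3.1964 + 15·3.0868 + 2·72.9726 = 246.5858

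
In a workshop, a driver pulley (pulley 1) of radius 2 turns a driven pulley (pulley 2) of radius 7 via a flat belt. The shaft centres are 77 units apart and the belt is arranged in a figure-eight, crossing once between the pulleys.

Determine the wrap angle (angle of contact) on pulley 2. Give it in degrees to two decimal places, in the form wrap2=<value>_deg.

wrap2=193.42_deg

crossed belt: β = asin((r1+r2)/C) = asin(9/77) = 6.7123°
wrap1 = wrap2 = π + 2β = 193.4245°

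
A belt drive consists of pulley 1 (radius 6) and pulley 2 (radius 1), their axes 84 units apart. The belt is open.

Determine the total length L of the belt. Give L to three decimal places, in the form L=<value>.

open belt: β = asin((r2−r1)/C) = asin(-5/84) = -3.4125°
wrap1 = π − 2β = 186.8250°
wrap2 = π + 2β = 173.1750°
tangent length = C·cosβ = 83.8511
L = r1·wrap1 + r2·wrap2 + 2·C·cosβ = 6·3.2607 + 1·3.0225 + 2·83.8511 = 190.2889

L=190.289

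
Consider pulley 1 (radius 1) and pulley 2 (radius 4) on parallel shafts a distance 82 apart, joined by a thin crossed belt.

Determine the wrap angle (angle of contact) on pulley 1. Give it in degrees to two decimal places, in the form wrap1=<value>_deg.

wrap1=186.99_deg

crossed belt: β = asin((r1+r2)/C) = asin(5/82) = 3.4958°
wrap1 = wrap2 = π + 2β = 186.9916°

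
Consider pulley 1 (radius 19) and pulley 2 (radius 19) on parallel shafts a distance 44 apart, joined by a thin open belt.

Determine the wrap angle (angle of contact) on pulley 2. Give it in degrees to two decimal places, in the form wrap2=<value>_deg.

open belt: β = asin((r2−r1)/C) = asin(0/44) = 0.0000°
wrap1 = π − 2β = 180.0000°
wrap2 = π + 2β = 180.0000°

wrap2=180.00_deg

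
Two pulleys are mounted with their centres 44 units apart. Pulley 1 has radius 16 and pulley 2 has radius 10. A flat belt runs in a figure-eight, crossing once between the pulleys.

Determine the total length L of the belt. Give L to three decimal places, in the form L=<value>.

L=185.548

crossed belt: β = asin((r1+r2)/C) = asin(26/44) = 36.2215°
wrap1 = wrap2 = π + 2β = 252.4431°
tangent length = C·cosβ = 35.4965
L = (r1+r2)·wrap + 2·C·cosβ = 26·4.4060 + 2·35.4965 = 185.5480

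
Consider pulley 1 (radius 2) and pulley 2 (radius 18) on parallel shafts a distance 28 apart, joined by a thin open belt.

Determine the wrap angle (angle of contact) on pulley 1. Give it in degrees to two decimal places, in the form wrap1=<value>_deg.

wrap1=110.30_deg

open belt: β = asin((r2−r1)/C) = asin(16/28) = 34.8499°
wrap1 = π − 2β = 110.3002°
wrap2 = π + 2β = 249.6998°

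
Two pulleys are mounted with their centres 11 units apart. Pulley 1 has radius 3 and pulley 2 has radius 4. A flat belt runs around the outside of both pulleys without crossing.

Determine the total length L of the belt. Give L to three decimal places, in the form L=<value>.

L=44.082

open belt: β = asin((r2−r1)/C) = asin(1/11) = 5.2159°
wrap1 = π − 2β = 169.5682°
wrap2 = π + 2β = 190.4318°
tangent length = C·cosβ = 10.9545
L = r1·wrap1 + r2·wrap2 + 2·C·cosβ = 3·2.9595 + 4·3.3237 + 2·10.9545 = 44.0821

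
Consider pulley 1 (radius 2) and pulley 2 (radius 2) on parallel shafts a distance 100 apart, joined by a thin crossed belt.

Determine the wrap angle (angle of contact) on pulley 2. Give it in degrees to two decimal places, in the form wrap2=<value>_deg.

wrap2=184.58_deg

crossed belt: β = asin((r1+r2)/C) = asin(4/100) = 2.2924°
wrap1 = wrap2 = π + 2β = 184.5849°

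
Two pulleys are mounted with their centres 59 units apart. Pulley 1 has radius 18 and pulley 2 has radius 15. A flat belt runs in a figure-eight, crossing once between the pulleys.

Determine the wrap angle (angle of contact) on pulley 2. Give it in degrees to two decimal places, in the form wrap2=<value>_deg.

crossed belt: β = asin((r1+r2)/C) = asin(33/59) = 34.0089°
wrap1 = wrap2 = π + 2β = 248.0178°

wrap2=248.02_deg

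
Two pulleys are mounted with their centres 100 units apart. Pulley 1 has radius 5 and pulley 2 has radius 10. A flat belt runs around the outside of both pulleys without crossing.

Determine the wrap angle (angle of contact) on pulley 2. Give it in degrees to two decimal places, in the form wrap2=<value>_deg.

wrap2=185.73_deg

open belt: β = asin((r2−r1)/C) = asin(5/100) = 2.8660°
wrap1 = π − 2β = 174.2680°
wrap2 = π + 2β = 185.7320°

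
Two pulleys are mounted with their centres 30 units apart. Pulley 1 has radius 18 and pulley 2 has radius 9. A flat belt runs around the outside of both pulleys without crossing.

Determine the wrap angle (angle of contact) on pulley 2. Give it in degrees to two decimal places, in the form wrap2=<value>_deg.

open belt: β = asin((r2−r1)/C) = asin(-9/30) = -17.4576°
wrap1 = π − 2β = 214.9152°
wrap2 = π + 2β = 145.0848°

wrap2=145.08_deg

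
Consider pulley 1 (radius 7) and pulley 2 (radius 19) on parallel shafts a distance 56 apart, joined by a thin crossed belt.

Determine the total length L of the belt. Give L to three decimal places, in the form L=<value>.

L=205.985

crossed belt: β = asin((r1+r2)/C) = asin(26/56) = 27.6640°
wrap1 = wrap2 = π + 2β = 235.3280°
tangent length = C·cosβ = 49.5984
L = (r1+r2)·wrap + 2·C·cosβ = 26·4.1072 + 2·49.5984 = 205.9852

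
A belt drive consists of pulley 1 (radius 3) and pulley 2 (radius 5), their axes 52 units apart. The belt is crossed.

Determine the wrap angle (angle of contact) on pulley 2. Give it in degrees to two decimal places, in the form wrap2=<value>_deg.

crossed belt: β = asin((r1+r2)/C) = asin(8/52) = 8.8499°
wrap1 = wrap2 = π + 2β = 197.6998°

wrap2=197.70_deg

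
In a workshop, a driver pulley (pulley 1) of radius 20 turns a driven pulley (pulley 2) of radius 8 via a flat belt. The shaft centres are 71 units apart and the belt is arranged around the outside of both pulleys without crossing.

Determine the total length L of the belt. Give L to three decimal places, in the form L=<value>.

open belt: β = asin((r2−r1)/C) = asin(-12/71) = -9.7305°
wrap1 = π − 2β = 199.4610°
wrap2 = π + 2β = 160.5390°
tangent length = C·cosβ = 69.9786
L = r1·wrap1 + r2·wrap2 + 2·C·cosβ = 20·3.4813 + 8·2.8019 + 2·69.9786 = 231.9976

L=231.998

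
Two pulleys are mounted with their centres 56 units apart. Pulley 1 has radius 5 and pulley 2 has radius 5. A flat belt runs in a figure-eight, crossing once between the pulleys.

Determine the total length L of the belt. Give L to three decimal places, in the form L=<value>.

crossed belt: β = asin((r1+r2)/C) = asin(10/56) = 10.2866°
wrap1 = wrap2 = π + 2β = 200.5731°
tangent length = C·cosβ = 55.0999
L = (r1+r2)·wrap + 2·C·cosβ = 10·3.5007 + 2·55.0999 = 145.2064

L=145.206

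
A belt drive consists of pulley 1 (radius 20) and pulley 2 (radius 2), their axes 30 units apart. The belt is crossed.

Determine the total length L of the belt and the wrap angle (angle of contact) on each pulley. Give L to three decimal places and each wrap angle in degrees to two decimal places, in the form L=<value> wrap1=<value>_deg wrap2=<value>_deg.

crossed belt: β = asin((r1+r2)/C) = asin(22/30) = 47.1666°
wrap1 = wrap2 = π + 2β = 274.3331°
tangent length = C·cosβ = 20.3961
L = (r1+r2)·wrap + 2·C·cosβ = 22·4.7880 + 2·20.3961 = 146.1285

L=146.129 wrap1=274.33_deg wrap2=274.33_deg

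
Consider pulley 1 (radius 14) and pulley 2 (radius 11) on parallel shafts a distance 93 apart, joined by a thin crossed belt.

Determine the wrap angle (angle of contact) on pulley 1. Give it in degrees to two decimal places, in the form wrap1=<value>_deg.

crossed belt: β = asin((r1+r2)/C) = asin(25/93) = 15.5939°
wrap1 = wrap2 = π + 2β = 211.1878°

wrap1=211.19_deg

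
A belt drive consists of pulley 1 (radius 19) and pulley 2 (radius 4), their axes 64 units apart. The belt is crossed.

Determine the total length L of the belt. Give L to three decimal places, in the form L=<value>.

crossed belt: β = asin((r1+r2)/C) = asin(23/64) = 21.0618°
wrap1 = wrap2 = π + 2β = 222.1236°
tangent length = C·cosβ = 59.7244
L = (r1+r2)·wrap + 2·C·cosβ = 23·3.8768 + 2·59.7244 = 208.6149

L=208.615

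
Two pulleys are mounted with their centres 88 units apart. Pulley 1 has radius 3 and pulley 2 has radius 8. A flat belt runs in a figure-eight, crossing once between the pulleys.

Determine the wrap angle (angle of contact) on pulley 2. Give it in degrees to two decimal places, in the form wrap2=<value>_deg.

crossed belt: β = asin((r1+r2)/C) = asin(11/88) = 7.1808°
wrap1 = wrap2 = π + 2β = 194.3615°

wrap2=194.36_deg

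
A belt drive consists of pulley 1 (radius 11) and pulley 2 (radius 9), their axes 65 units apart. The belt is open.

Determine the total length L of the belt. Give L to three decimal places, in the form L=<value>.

open belt: β = asin((r2−r1)/C) = asin(-2/65) = -1.7632°
wrap1 = π − 2β = 183.5265°
wrap2 = π + 2β = 176.4735°
tangent length = C·cosβ = 64.9692
L = r1·wrap1 + r2·wrap2 + 2·C·cosβ = 11·3.2031 + 9·3.0800 + 2·64.9692 = 192.8934

L=192.893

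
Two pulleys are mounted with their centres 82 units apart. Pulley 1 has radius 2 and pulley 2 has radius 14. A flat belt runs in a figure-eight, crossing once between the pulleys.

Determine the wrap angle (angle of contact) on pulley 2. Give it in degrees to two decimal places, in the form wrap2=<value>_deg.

wrap2=202.50_deg

crossed belt: β = asin((r1+r2)/C) = asin(16/82) = 11.2518°
wrap1 = wrap2 = π + 2β = 202.5037°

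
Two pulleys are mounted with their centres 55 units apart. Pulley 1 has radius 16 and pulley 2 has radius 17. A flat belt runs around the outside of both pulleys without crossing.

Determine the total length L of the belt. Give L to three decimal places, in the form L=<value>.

open belt: β = asin((r2−r1)/C) = asin(1/55) = 1.0418°
wrap1 = π − 2β = 177.9164°
wrap2 = π + 2β = 182.0836°
tangent length = C·cosβ = 54.9909
L = r1·wrap1 + r2·wrap2 + 2·C·cosβ = 16·3.1052 + 17·3.1780 + 2·54.9909 = 213.6907

L=213.691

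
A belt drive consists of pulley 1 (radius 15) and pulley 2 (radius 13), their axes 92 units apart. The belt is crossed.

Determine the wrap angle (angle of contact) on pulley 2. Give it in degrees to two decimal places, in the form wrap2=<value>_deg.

crossed belt: β = asin((r1+r2)/C) = asin(28/92) = 17.7189°
wrap1 = wrap2 = π + 2β = 215.4379°

wrap2=215.44_deg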